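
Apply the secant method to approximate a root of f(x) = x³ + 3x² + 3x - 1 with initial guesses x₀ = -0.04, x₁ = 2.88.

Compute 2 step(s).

f(x) = x³ + 3x² + 3x - 1
x₀ = -0.04, x₁ = 2.88

Secant formula: x_{n+1} = x_n - f(x_n)(x_n - x_{n-1})/(f(x_n) - f(x_{n-1}))

Iteration 1:
  f(-0.040000) = -1.115264
  f(2.880000) = 56.411072
  x_2 = 2.880000 - 56.411072×(2.880000 - (-0.040000))/(56.411072 - (-1.115264))
       = 0.016610
Iteration 2:
  f(2.880000) = 56.411072
  f(0.016610) = -0.949337
  x_3 = 0.016610 - (-0.949337)×(0.016610 - 2.880000)/(-0.949337 - 56.411072)
       = 0.064000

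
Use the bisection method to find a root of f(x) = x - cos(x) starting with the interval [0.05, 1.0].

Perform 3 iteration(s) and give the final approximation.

f(x) = x - cos(x)
Initial interval: [0.05, 1.0]

Iteration 1:
  c_1 = (0.050000 + 1.000000)/2 = 0.525000
  f(c_1) = f(0.525000) = -0.340324
  f(a) × f(c) ≥ 0, new interval: [0.525000, 1.000000]
Iteration 2:
  c_2 = (0.525000 + 1.000000)/2 = 0.762500
  f(c_2) = f(0.762500) = 0.039389
  f(a) × f(c) < 0, new interval: [0.525000, 0.762500]
Iteration 3:
  c_3 = (0.525000 + 0.762500)/2 = 0.643750
  f(c_3) = f(0.643750) = -0.156101
  f(a) × f(c) ≥ 0, new interval: [0.643750, 0.762500]

After 3 iteration(s), the approximation is c_3 = 0.643750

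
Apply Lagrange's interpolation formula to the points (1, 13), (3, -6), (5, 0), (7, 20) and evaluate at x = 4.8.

Lagrange interpolation formula:
P(x) = Σ yᵢ × Lᵢ(x)
where Lᵢ(x) = Π_{j≠i} (x - xⱼ)/(xᵢ - xⱼ)

L_0(4.8) = (4.8 - 3)/(1 - 3) × (4.8 - 5)/(1 - 5) × (4.8 - 7)/(1 - 7) = -0.016500
L_1(4.8) = (4.8 - 1)/(3 - 1) × (4.8 - 5)/(3 - 5) × (4.8 - 7)/(3 - 7) = 0.104500
L_2(4.8) = (4.8 - 1)/(5 - 1) × (4.8 - 3)/(5 - 3) × (4.8 - 7)/(5 - 7) = 0.940500
L_3(4.8) = (4.8 - 1)/(7 - 1) × (4.8 - 3)/(7 - 3) × (4.8 - 5)/(7 - 5) = -0.028500

P(4.8) = 13×L_0(4.8) + (-6)×L_1(4.8) + 0×L_2(4.8) + 20×L_3(4.8)
P(4.8) = -1.411500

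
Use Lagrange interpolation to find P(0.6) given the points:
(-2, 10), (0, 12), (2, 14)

Lagrange interpolation formula:
P(x) = Σ yᵢ × Lᵢ(x)
where Lᵢ(x) = Π_{j≠i} (x - xⱼ)/(xᵢ - xⱼ)

L_0(0.6) = (0.6 - 0)/(-2 - 0) × (0.6 - 2)/(-2 - 2) = -0.105000
L_1(0.6) = (0.6 - (-2))/(0 - (-2)) × (0.6 - 2)/(0 - 2) = 0.910000
L_2(0.6) = (0.6 - (-2))/(2 - (-2)) × (0.6 - 0)/(2 - 0) = 0.195000

P(0.6) = 10×L_0(0.6) + 12×L_1(0.6) + 14×L_2(0.6)
P(0.6) = 12.600000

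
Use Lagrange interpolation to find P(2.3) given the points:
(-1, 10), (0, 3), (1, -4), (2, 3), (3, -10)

Lagrange interpolation formula:
P(x) = Σ yᵢ × Lᵢ(x)
where Lᵢ(x) = Π_{j≠i} (x - xⱼ)/(xᵢ - xⱼ)

L_0(2.3) = (2.3 - 0)/(-1 - 0) × (2.3 - 1)/(-1 - 1) × (2.3 - 2)/(-1 - 2) × (2.3 - 3)/(-1 - 3) = -0.026162
L_1(2.3) = (2.3 - (-1))/(0 - (-1)) × (2.3 - 1)/(0 - 1) × (2.3 - 2)/(0 - 2) × (2.3 - 3)/(0 - 3) = 0.150150
L_2(2.3) = (2.3 - (-1))/(1 - (-1)) × (2.3 - 0)/(1 - 0) × (2.3 - 2)/(1 - 2) × (2.3 - 3)/(1 - 3) = -0.398475
L_3(2.3) = (2.3 - (-1))/(2 - (-1)) × (2.3 - 0)/(2 - 0) × (2.3 - 1)/(2 - 1) × (2.3 - 3)/(2 - 3) = 1.151150
L_4(2.3) = (2.3 - (-1))/(3 - (-1)) × (2.3 - 0)/(3 - 0) × (2.3 - 1)/(3 - 1) × (2.3 - 2)/(3 - 2) = 0.123337

P(2.3) = 10×L_0(2.3) + 3×L_1(2.3) + (-4)×L_2(2.3) + 3×L_3(2.3) + (-10)×L_4(2.3)
P(2.3) = 4.002800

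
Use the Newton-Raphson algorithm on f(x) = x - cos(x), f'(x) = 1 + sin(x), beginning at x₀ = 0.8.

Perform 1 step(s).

f(x) = x - cos(x)
f'(x) = 1 + sin(x)
x₀ = 0.8

Newton-Raphson formula: x_{n+1} = x_n - f(x_n)/f'(x_n)

Iteration 1:
  f(0.800000) = 0.103293
  f'(0.800000) = 1.717356
  x_1 = 0.800000 - 0.103293/1.717356 = 0.739853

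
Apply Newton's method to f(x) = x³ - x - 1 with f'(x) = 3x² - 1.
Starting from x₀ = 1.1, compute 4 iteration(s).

f(x) = x³ - x - 1
f'(x) = 3x² - 1
x₀ = 1.1

Newton-Raphson formula: x_{n+1} = x_n - f(x_n)/f'(x_n)

Iteration 1:
  f(1.100000) = -0.769000
  f'(1.100000) = 2.630000
  x_1 = 1.100000 - (-0.769000)/2.630000 = 1.392395
Iteration 2:
  f(1.392395) = 0.307132
  f'(1.392395) = 4.816295
  x_2 = 1.392395 - 0.307132/4.816295 = 1.328626
Iteration 3:
  f(1.328626) = 0.016727
  f'(1.328626) = 4.295742
  x_3 = 1.328626 - 0.016727/4.295742 = 1.324732
Iteration 4:
  f(1.324732) = 0.000060
  f'(1.324732) = 4.264746
  x_4 = 1.324732 - 0.000060/4.264746 = 1.324718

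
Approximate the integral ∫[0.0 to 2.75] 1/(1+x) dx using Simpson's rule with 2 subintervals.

f(x) = 1/(1+x)
a = 0.0, b = 2.75, n = 2
h = (b - a)/n = 1.375000

Simpson's rule: (h/3)[f(x₀) + 4f(x₁) + 2f(x₂) + ... + f(xₙ)]

x_0 = 0.0000, f(x_0) = 1.000000, coefficient = 1
x_1 = 1.3750, f(x_1) = 0.421053, coefficient = 4
x_2 = 2.7500, f(x_2) = 0.266667, coefficient = 1

I ≈ (1.375000/3) × 2.950877 = 1.352485
Exact value: 1.321756
Error: 0.030730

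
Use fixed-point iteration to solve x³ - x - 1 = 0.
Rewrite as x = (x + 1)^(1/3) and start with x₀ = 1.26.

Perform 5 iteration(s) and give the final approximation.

Equation: x³ - x - 1 = 0
Fixed-point form: x = (x + 1)^(1/3)
x₀ = 1.26

x_1 = g(1.260000) = 1.312309
x_2 = g(1.312309) = 1.322357
x_3 = g(1.322357) = 1.324269
x_4 = g(1.324269) = 1.324633
x_5 = g(1.324633) = 1.324702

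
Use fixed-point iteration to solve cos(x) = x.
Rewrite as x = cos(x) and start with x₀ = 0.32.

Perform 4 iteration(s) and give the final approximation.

Equation: cos(x) = x
Fixed-point form: x = cos(x)
x₀ = 0.32

x_1 = g(0.320000) = 0.949235
x_2 = g(0.949235) = 0.582305
x_3 = g(0.582305) = 0.835197
x_4 = g(0.835197) = 0.671031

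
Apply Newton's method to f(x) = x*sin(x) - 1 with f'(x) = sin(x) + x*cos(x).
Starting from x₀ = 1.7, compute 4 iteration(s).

f(x) = x*sin(x) - 1
f'(x) = sin(x) + x*cos(x)
x₀ = 1.7

Newton-Raphson formula: x_{n+1} = x_n - f(x_n)/f'(x_n)

Iteration 1:
  f(1.700000) = 0.685830
  f'(1.700000) = 0.772629
  x_1 = 1.700000 - 0.685830/0.772629 = 0.812342
Iteration 2:
  f(0.812342) = -0.410320
  f'(0.812342) = 1.284629
  x_2 = 0.812342 - (-0.410320)/1.284629 = 1.131750
Iteration 3:
  f(1.131750) = 0.024412
  f'(1.131750) = 1.386238
  x_3 = 1.131750 - 0.024412/1.386238 = 1.114140
Iteration 4:
  f(1.114140) = -0.000024
  f'(1.114140) = 1.388811
  x_4 = 1.114140 - (-0.000024)/1.388811 = 1.114157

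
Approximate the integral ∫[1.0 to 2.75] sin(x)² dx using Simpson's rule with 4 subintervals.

f(x) = sin(x)²
a = 1.0, b = 2.75, n = 4
h = (b - a)/n = 0.437500

Simpson's rule: (h/3)[f(x₀) + 4f(x₁) + 2f(x₂) + ... + f(xₙ)]

x_0 = 1.0000, f(x_0) = 0.708073, coefficient = 1
x_1 = 1.4375, f(x_1) = 0.982337, coefficient = 4
x_2 = 1.8750, f(x_2) = 0.910280, coefficient = 2
x_3 = 2.3125, f(x_3) = 0.543639, coefficient = 4
x_4 = 2.7500, f(x_4) = 0.145665, coefficient = 1

I ≈ (0.437500/3) × 8.778202 = 1.280154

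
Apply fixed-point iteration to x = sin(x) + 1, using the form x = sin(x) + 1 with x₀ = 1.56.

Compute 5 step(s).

Equation: x = sin(x) + 1
Fixed-point form: x = sin(x) + 1
x₀ = 1.56

x_1 = g(1.560000) = 1.999942
x_2 = g(1.999942) = 1.909322
x_3 = g(1.909322) = 1.943245
x_4 = g(1.943245) = 1.931439
x_5 = g(1.931439) = 1.935670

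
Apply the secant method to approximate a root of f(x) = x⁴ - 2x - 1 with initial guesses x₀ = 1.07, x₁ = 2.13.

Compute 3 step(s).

f(x) = x⁴ - 2x - 1
x₀ = 1.07, x₁ = 2.13

Secant formula: x_{n+1} = x_n - f(x_n)(x_n - x_{n-1})/(f(x_n) - f(x_{n-1}))

Iteration 1:
  f(1.070000) = -1.829204
  f(2.130000) = 15.323462
  x_2 = 2.130000 - 15.323462×(2.130000 - 1.070000)/(15.323462 - (-1.829204))
       = 1.183041
Iteration 2:
  f(2.130000) = 15.323462
  f(1.183041) = -1.407241
  x_3 = 1.183041 - (-1.407241)×(1.183041 - 2.130000)/(-1.407241 - 15.323462)
       = 1.262691
Iteration 3:
  f(1.183041) = -1.407241
  f(1.262691) = -0.983307
  x_4 = 1.262691 - (-0.983307)×(1.262691 - 1.183041)/(-0.983307 - (-1.407241))
       = 1.447438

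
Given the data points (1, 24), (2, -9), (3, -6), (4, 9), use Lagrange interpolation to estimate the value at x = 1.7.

Lagrange interpolation formula:
P(x) = Σ yᵢ × Lᵢ(x)
where Lᵢ(x) = Π_{j≠i} (x - xⱼ)/(xᵢ - xⱼ)

L_0(1.7) = (1.7 - 2)/(1 - 2) × (1.7 - 3)/(1 - 3) × (1.7 - 4)/(1 - 4) = 0.149500
L_1(1.7) = (1.7 - 1)/(2 - 1) × (1.7 - 3)/(2 - 3) × (1.7 - 4)/(2 - 4) = 1.046500
L_2(1.7) = (1.7 - 1)/(3 - 1) × (1.7 - 2)/(3 - 2) × (1.7 - 4)/(3 - 4) = -0.241500
L_3(1.7) = (1.7 - 1)/(4 - 1) × (1.7 - 2)/(4 - 2) × (1.7 - 3)/(4 - 3) = 0.045500

P(1.7) = 24×L_0(1.7) + (-9)×L_1(1.7) + (-6)×L_2(1.7) + 9×L_3(1.7)
P(1.7) = -3.972000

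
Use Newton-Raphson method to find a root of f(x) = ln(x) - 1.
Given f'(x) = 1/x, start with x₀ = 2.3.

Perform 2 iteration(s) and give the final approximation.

f(x) = ln(x) - 1
f'(x) = 1/x
x₀ = 2.3

Newton-Raphson formula: x_{n+1} = x_n - f(x_n)/f'(x_n)

Iteration 1:
  f(2.300000) = -0.167091
  f'(2.300000) = 0.434783
  x_1 = 2.300000 - (-0.167091)/0.434783 = 2.684309
Iteration 2:
  f(2.684309) = -0.012577
  f'(2.684309) = 0.372535
  x_2 = 2.684309 - (-0.012577)/0.372535 = 2.718069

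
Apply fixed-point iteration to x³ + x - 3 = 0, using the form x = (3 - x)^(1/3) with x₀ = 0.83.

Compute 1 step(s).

Equation: x³ + x - 3 = 0
Fixed-point form: x = (3 - x)^(1/3)
x₀ = 0.83

x_1 = g(0.830000) = 1.294653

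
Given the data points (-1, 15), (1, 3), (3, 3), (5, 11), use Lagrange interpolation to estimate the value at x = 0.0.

Lagrange interpolation formula:
P(x) = Σ yᵢ × Lᵢ(x)
where Lᵢ(x) = Π_{j≠i} (x - xⱼ)/(xᵢ - xⱼ)

L_0(0.0) = (0.0 - 1)/(-1 - 1) × (0.0 - 3)/(-1 - 3) × (0.0 - 5)/(-1 - 5) = 0.312500
L_1(0.0) = (0.0 - (-1))/(1 - (-1)) × (0.0 - 3)/(1 - 3) × (0.0 - 5)/(1 - 5) = 0.937500
L_2(0.0) = (0.0 - (-1))/(3 - (-1)) × (0.0 - 1)/(3 - 1) × (0.0 - 5)/(3 - 5) = -0.312500
L_3(0.0) = (0.0 - (-1))/(5 - (-1)) × (0.0 - 1)/(5 - 1) × (0.0 - 3)/(5 - 3) = 0.062500

P(0.0) = 15×L_0(0.0) + 3×L_1(0.0) + 3×L_2(0.0) + 11×L_3(0.0)
P(0.0) = 7.250000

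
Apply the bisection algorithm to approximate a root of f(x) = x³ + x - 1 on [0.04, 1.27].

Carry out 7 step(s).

f(x) = x³ + x - 1
Initial interval: [0.04, 1.27]

Iteration 1:
  c_1 = (0.040000 + 1.270000)/2 = 0.655000
  f(c_1) = f(0.655000) = -0.063989
  f(a) × f(c) ≥ 0, new interval: [0.655000, 1.270000]
Iteration 2:
  c_2 = (0.655000 + 1.270000)/2 = 0.962500
  f(c_2) = f(0.962500) = 0.854166
  f(a) × f(c) < 0, new interval: [0.655000, 0.962500]
Iteration 3:
  c_3 = (0.655000 + 0.962500)/2 = 0.808750
  f(c_3) = f(0.808750) = 0.337734
  f(a) × f(c) < 0, new interval: [0.655000, 0.808750]
Iteration 4:
  c_4 = (0.655000 + 0.808750)/2 = 0.731875
  f(c_4) = f(0.731875) = 0.123897
  f(a) × f(c) < 0, new interval: [0.655000, 0.731875]
Iteration 5:
  c_5 = (0.655000 + 0.731875)/2 = 0.693438
  f(c_5) = f(0.693438) = 0.026881
  f(a) × f(c) < 0, new interval: [0.655000, 0.693438]
Iteration 6:
  c_6 = (0.655000 + 0.693438)/2 = 0.674219
  f(c_6) = f(0.674219) = -0.019301
  f(a) × f(c) ≥ 0, new interval: [0.674219, 0.693438]
Iteration 7:
  c_7 = (0.674219 + 0.693438)/2 = 0.683828
  f(c_7) = f(0.683828) = 0.003600
  f(a) × f(c) < 0, new interval: [0.674219, 0.683828]

After 7 iteration(s), the approximation is c_7 = 0.683828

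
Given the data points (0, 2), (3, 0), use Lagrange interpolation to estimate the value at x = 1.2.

Lagrange interpolation formula:
P(x) = Σ yᵢ × Lᵢ(x)
where Lᵢ(x) = Π_{j≠i} (x - xⱼ)/(xᵢ - xⱼ)

L_0(1.2) = (1.2 - 3)/(0 - 3) = 0.600000
L_1(1.2) = (1.2 - 0)/(3 - 0) = 0.400000

P(1.2) = 2×L_0(1.2) + 0×L_1(1.2)
P(1.2) = 1.200000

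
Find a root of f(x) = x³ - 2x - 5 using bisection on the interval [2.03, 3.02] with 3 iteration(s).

f(x) = x³ - 2x - 5
Initial interval: [2.03, 3.02]

Iteration 1:
  c_1 = (2.030000 + 3.020000)/2 = 2.525000
  f(c_1) = f(2.525000) = 6.048453
  f(a) × f(c) < 0, new interval: [2.030000, 2.525000]
Iteration 2:
  c_2 = (2.030000 + 2.525000)/2 = 2.277500
  f(c_2) = f(2.277500) = 2.258407
  f(a) × f(c) < 0, new interval: [2.030000, 2.277500]
Iteration 3:
  c_3 = (2.030000 + 2.277500)/2 = 2.153750
  f(c_3) = f(2.153750) = 0.682969
  f(a) × f(c) < 0, new interval: [2.030000, 2.153750]

After 3 iteration(s), the approximation is c_3 = 2.153750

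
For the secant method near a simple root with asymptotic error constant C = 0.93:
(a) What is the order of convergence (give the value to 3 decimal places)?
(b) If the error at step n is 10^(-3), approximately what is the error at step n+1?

(a) Secant method has superlinear convergence with order φ = (1+√5)/2 ≈ 1.618.
    This means |e_{n+1}| ≈ C|e_n|^1.618.

(b) With |e_n| = 10^(-3) and C = 0.93:
    |e_{n+1}| ≈ 0.93 × (10^(-3))^1.618 = 0.93 × 10^(-4.85)

(a) ≈ 1.618 (golden ratio); (b) |e_{n+1}| ≈ 1.301e-05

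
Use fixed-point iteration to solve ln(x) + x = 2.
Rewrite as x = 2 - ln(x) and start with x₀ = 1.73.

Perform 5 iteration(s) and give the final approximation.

Equation: ln(x) + x = 2
Fixed-point form: x = 2 - ln(x)
x₀ = 1.73

x_1 = g(1.730000) = 1.451879
x_2 = g(1.451879) = 1.627142
x_3 = g(1.627142) = 1.513175
x_4 = g(1.513175) = 1.585790
x_5 = g(1.585790) = 1.538917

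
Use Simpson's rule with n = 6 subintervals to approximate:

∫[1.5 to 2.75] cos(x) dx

f(x) = cos(x)
a = 1.5, b = 2.75, n = 6
h = (b - a)/n = 0.208333

Simpson's rule: (h/3)[f(x₀) + 4f(x₁) + 2f(x₂) + ... + f(xₙ)]

x_0 = 1.5000, f(x_0) = 0.070737, coefficient = 1
x_1 = 1.7083, f(x_1) = -0.137104, coefficient = 4
x_2 = 1.9167, f(x_2) = -0.339016, coefficient = 2
x_3 = 2.1250, f(x_3) = -0.526266, coefficient = 4
x_4 = 2.3333, f(x_4) = -0.690758, coefficient = 2
x_5 = 2.5417, f(x_5) = -0.825377, coefficient = 4
x_6 = 2.7500, f(x_6) = -0.924302, coefficient = 1

I ≈ (0.208333/3) × -8.868103 = -0.615840
Exact value: -0.615834
Error: 0.000006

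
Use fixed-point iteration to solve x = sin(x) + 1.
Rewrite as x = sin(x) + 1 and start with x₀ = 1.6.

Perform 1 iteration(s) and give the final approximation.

Equation: x = sin(x) + 1
Fixed-point form: x = sin(x) + 1
x₀ = 1.6

x_1 = g(1.600000) = 1.999574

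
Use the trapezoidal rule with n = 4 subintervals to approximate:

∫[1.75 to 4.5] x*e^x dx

f(x) = x*e^x
a = 1.75, b = 4.5, n = 4
h = (b - a)/n = 0.687500

Trapezoidal rule: (h/2)[f(x₀) + 2f(x₁) + 2f(x₂) + ... + f(xₙ)]

x_0 = 1.7500, f(x_0) = 10.070555, coefficient = 1
x_1 = 2.4375, f(x_1) = 27.895710, coefficient = 2
x_2 = 3.1250, f(x_2) = 71.124672, coefficient = 2
x_3 = 3.8125, f(x_3) = 172.566927, coefficient = 2
x_4 = 4.5000, f(x_4) = 405.077091, coefficient = 1

I ≈ (0.687500/2) × 958.322264 = 329.423278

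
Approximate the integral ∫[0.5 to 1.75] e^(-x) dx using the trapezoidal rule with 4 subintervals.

f(x) = e^(-x)
a = 0.5, b = 1.75, n = 4
h = (b - a)/n = 0.312500

Trapezoidal rule: (h/2)[f(x₀) + 2f(x₁) + 2f(x₂) + ... + f(xₙ)]

x_0 = 0.5000, f(x_0) = 0.606531, coefficient = 1
x_1 = 0.8125, f(x_1) = 0.443747, coefficient = 2
x_2 = 1.1250, f(x_2) = 0.324652, coefficient = 2
x_3 = 1.4375, f(x_3) = 0.237521, coefficient = 2
x_4 = 1.7500, f(x_4) = 0.173774, coefficient = 1

I ≈ (0.312500/2) × 2.792146 = 0.436273
Exact value: 0.432757
Error: 0.003516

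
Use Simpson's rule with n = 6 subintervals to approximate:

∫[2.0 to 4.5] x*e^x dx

f(x) = x*e^x
a = 2.0, b = 4.5, n = 6
h = (b - a)/n = 0.416667

Simpson's rule: (h/3)[f(x₀) + 4f(x₁) + 2f(x₂) + ... + f(xₙ)]

x_0 = 2.0000, f(x_0) = 14.778112, coefficient = 1
x_1 = 2.4167, f(x_1) = 27.087053, coefficient = 4
x_2 = 2.8333, f(x_2) = 48.172446, coefficient = 2
x_3 = 3.2500, f(x_3) = 83.818605, coefficient = 4
x_4 = 3.6667, f(x_4) = 143.444708, coefficient = 2
x_5 = 4.0833, f(x_5) = 242.317047, coefficient = 4
x_6 = 4.5000, f(x_6) = 405.077091, coefficient = 1

I ≈ (0.416667/3) × 2215.980330 = 307.775046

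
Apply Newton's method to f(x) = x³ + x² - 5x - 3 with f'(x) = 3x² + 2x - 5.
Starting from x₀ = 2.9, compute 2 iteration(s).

f(x) = x³ + x² - 5x - 3
f'(x) = 3x² + 2x - 5
x₀ = 2.9

Newton-Raphson formula: x_{n+1} = x_n - f(x_n)/f'(x_n)

Iteration 1:
  f(2.900000) = 15.299000
  f'(2.900000) = 26.030000
  x_1 = 2.900000 - 15.299000/26.030000 = 2.312255
Iteration 2:
  f(2.312255) = 3.147775
  f'(2.312255) = 15.664081
  x_2 = 2.312255 - 3.147775/15.664081 = 2.111300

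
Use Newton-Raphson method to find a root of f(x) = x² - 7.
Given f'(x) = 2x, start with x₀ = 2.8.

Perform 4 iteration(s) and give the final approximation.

f(x) = x² - 7
f'(x) = 2x
x₀ = 2.8

Newton-Raphson formula: x_{n+1} = x_n - f(x_n)/f'(x_n)

Iteration 1:
  f(2.800000) = 0.840000
  f'(2.800000) = 5.600000
  x_1 = 2.800000 - 0.840000/5.600000 = 2.650000
Iteration 2:
  f(2.650000) = 0.022500
  f'(2.650000) = 5.300000
  x_2 = 2.650000 - 0.022500/5.300000 = 2.645755
Iteration 3:
  f(2.645755) = 0.000018
  f'(2.645755) = 5.291509
  x_3 = 2.645755 - 0.000018/5.291509 = 2.645751
Iteration 4:
  f(2.645751) = 0.000000
  f'(2.645751) = 5.291503
  x_4 = 2.645751 - 0.000000/5.291503 = 2.645751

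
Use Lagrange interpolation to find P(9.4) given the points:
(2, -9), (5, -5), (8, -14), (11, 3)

Lagrange interpolation formula:
P(x) = Σ yᵢ × Lᵢ(x)
where Lᵢ(x) = Π_{j≠i} (x - xⱼ)/(xᵢ - xⱼ)

L_0(9.4) = (9.4 - 5)/(2 - 5) × (9.4 - 8)/(2 - 8) × (9.4 - 11)/(2 - 11) = 0.060840
L_1(9.4) = (9.4 - 2)/(5 - 2) × (9.4 - 8)/(5 - 8) × (9.4 - 11)/(5 - 11) = -0.306963
L_2(9.4) = (9.4 - 2)/(8 - 2) × (9.4 - 5)/(8 - 5) × (9.4 - 11)/(8 - 11) = 0.964741
L_3(9.4) = (9.4 - 2)/(11 - 2) × (9.4 - 5)/(11 - 5) × (9.4 - 8)/(11 - 8) = 0.281383

P(9.4) = (-9)×L_0(9.4) + (-5)×L_1(9.4) + (-14)×L_2(9.4) + 3×L_3(9.4)
P(9.4) = -11.674963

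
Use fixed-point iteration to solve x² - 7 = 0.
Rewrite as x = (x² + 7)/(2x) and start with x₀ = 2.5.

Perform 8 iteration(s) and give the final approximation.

Equation: x² - 7 = 0
Fixed-point form: x = (x² + 7)/(2x)
x₀ = 2.5

x_1 = g(2.500000) = 2.650000
x_2 = g(2.650000) = 2.645755
x_3 = g(2.645755) = 2.645751
x_4 = g(2.645751) = 2.645751
x_5 = g(2.645751) = 2.645751
x_6 = g(2.645751) = 2.645751
x_7 = g(2.645751) = 2.645751
x_8 = g(2.645751) = 2.645751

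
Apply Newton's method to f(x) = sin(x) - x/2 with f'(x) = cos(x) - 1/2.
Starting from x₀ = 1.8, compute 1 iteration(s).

f(x) = sin(x) - x/2
f'(x) = cos(x) - 1/2
x₀ = 1.8

Newton-Raphson formula: x_{n+1} = x_n - f(x_n)/f'(x_n)

Iteration 1:
  f(1.800000) = 0.073848
  f'(1.800000) = -0.727202
  x_1 = 1.800000 - 0.073848/(-0.727202) = 1.901550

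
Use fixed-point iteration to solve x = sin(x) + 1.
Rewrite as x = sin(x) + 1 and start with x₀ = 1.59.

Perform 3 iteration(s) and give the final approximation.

Equation: x = sin(x) + 1
Fixed-point form: x = sin(x) + 1
x₀ = 1.59

x_1 = g(1.590000) = 1.999816
x_2 = g(1.999816) = 1.909374
x_3 = g(1.909374) = 1.943228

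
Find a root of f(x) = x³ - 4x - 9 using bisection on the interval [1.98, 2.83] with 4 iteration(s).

f(x) = x³ - 4x - 9
Initial interval: [1.98, 2.83]

Iteration 1:
  c_1 = (1.980000 + 2.830000)/2 = 2.405000
  f(c_1) = f(2.405000) = -4.709420
  f(a) × f(c) ≥ 0, new interval: [2.405000, 2.830000]
Iteration 2:
  c_2 = (2.405000 + 2.830000)/2 = 2.617500
  f(c_2) = f(2.617500) = -1.536706
  f(a) × f(c) ≥ 0, new interval: [2.617500, 2.830000]
Iteration 3:
  c_3 = (2.617500 + 2.830000)/2 = 2.723750
  f(c_3) = f(2.723750) = 0.311995
  f(a) × f(c) < 0, new interval: [2.617500, 2.723750]
Iteration 4:
  c_4 = (2.617500 + 2.723750)/2 = 2.670625
  f(c_4) = f(2.670625) = -0.634967
  f(a) × f(c) ≥ 0, new interval: [2.670625, 2.723750]

After 4 iteration(s), the approximation is c_4 = 2.670625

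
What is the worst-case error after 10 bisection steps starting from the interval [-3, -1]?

Bisection error bound: |error| ≤ (b-a)/2^n
|error| ≤ (-1 - (-3))/2^10 = 2/2^10
|error| ≤ 0.0019531250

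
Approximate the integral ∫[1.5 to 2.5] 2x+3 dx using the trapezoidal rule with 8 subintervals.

f(x) = 2x+3
a = 1.5, b = 2.5, n = 8
h = (b - a)/n = 0.125000

Trapezoidal rule: (h/2)[f(x₀) + 2f(x₁) + 2f(x₂) + ... + f(xₙ)]

x_0 = 1.5000, f(x_0) = 6.000000, coefficient = 1
x_1 = 1.6250, f(x_1) = 6.250000, coefficient = 2
x_2 = 1.7500, f(x_2) = 6.500000, coefficient = 2
x_3 = 1.8750, f(x_3) = 6.750000, coefficient = 2
x_4 = 2.0000, f(x_4) = 7.000000, coefficient = 2
x_5 = 2.1250, f(x_5) = 7.250000, coefficient = 2
x_6 = 2.2500, f(x_6) = 7.500000, coefficient = 2
x_7 = 2.3750, f(x_7) = 7.750000, coefficient = 2
x_8 = 2.5000, f(x_8) = 8.000000, coefficient = 1

I ≈ (0.125000/2) × 112.000000 = 7.000000
Exact value: 7.000000
Error: 0.000000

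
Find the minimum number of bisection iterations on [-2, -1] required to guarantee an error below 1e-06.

We need (b-a)/2^n ≤ 1e-06
(-1 - (-2))/2^n ≤ 1e-06
1/2^n ≤ 1e-06
2^n ≥ 1000000
n ≥ log₂(1000000) = 19.93
n ≥ 20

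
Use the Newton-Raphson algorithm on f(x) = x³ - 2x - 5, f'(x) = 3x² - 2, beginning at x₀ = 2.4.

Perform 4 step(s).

f(x) = x³ - 2x - 5
f'(x) = 3x² - 2
x₀ = 2.4

Newton-Raphson formula: x_{n+1} = x_n - f(x_n)/f'(x_n)

Iteration 1:
  f(2.400000) = 4.024000
  f'(2.400000) = 15.280000
  x_1 = 2.400000 - 4.024000/15.280000 = 2.136649
Iteration 2:
  f(2.136649) = 0.481082
  f'(2.136649) = 11.695810
  x_2 = 2.136649 - 0.481082/11.695810 = 2.095516
Iteration 3:
  f(2.095516) = 0.010775
  f'(2.095516) = 11.173567
  x_3 = 2.095516 - 0.010775/11.173567 = 2.094552
Iteration 4:
  f(2.094552) = 0.000006
  f'(2.094552) = 11.161444
  x_4 = 2.094552 - 0.000006/11.161444 = 2.094551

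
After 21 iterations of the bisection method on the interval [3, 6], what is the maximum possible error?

Bisection error bound: |error| ≤ (b-a)/2^n
|error| ≤ (6 - 3)/2^21 = 3/2^21
|error| ≤ 0.0000014305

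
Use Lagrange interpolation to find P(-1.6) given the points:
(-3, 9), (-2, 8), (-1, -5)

Lagrange interpolation formula:
P(x) = Σ yᵢ × Lᵢ(x)
where Lᵢ(x) = Π_{j≠i} (x - xⱼ)/(xᵢ - xⱼ)

L_0(-1.6) = (-1.6 - (-2))/(-3 - (-2)) × (-1.6 - (-1))/(-3 - (-1)) = -0.120000
L_1(-1.6) = (-1.6 - (-3))/(-2 - (-3)) × (-1.6 - (-1))/(-2 - (-1)) = 0.840000
L_2(-1.6) = (-1.6 - (-3))/(-1 - (-3)) × (-1.6 - (-2))/(-1 - (-2)) = 0.280000

P(-1.6) = 9×L_0(-1.6) + 8×L_1(-1.6) + (-5)×L_2(-1.6)
P(-1.6) = 4.240000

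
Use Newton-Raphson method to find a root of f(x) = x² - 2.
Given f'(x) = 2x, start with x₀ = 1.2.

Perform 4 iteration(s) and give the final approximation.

f(x) = x² - 2
f'(x) = 2x
x₀ = 1.2

Newton-Raphson formula: x_{n+1} = x_n - f(x_n)/f'(x_n)

Iteration 1:
  f(1.200000) = -0.560000
  f'(1.200000) = 2.400000
  x_1 = 1.200000 - (-0.560000)/2.400000 = 1.433333
Iteration 2:
  f(1.433333) = 0.054444
  f'(1.433333) = 2.866667
  x_2 = 1.433333 - 0.054444/2.866667 = 1.414341
Iteration 3:
  f(1.414341) = 0.000361
  f'(1.414341) = 2.828682
  x_3 = 1.414341 - 0.000361/2.828682 = 1.414214
Iteration 4:
  f(1.414214) = 0.000000
  f'(1.414214) = 2.828427
  x_4 = 1.414214 - 0.000000/2.828427 = 1.414214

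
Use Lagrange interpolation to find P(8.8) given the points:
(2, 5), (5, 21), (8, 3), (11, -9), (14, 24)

Lagrange interpolation formula:
P(x) = Σ yᵢ × Lᵢ(x)
where Lᵢ(x) = Π_{j≠i} (x - xⱼ)/(xᵢ - xⱼ)

L_0(8.8) = (8.8 - 5)/(2 - 5) × (8.8 - 8)/(2 - 8) × (8.8 - 11)/(2 - 11) × (8.8 - 14)/(2 - 14) = 0.017890
L_1(8.8) = (8.8 - 2)/(5 - 2) × (8.8 - 8)/(5 - 8) × (8.8 - 11)/(5 - 11) × (8.8 - 14)/(5 - 14) = -0.128053
L_2(8.8) = (8.8 - 2)/(8 - 2) × (8.8 - 5)/(8 - 5) × (8.8 - 11)/(8 - 11) × (8.8 - 14)/(8 - 14) = 0.912375
L_3(8.8) = (8.8 - 2)/(11 - 2) × (8.8 - 5)/(11 - 5) × (8.8 - 8)/(11 - 8) × (8.8 - 14)/(11 - 14) = 0.221182
L_4(8.8) = (8.8 - 2)/(14 - 2) × (8.8 - 5)/(14 - 5) × (8.8 - 8)/(14 - 8) × (8.8 - 11)/(14 - 11) = -0.023394

P(8.8) = 5×L_0(8.8) + 21×L_1(8.8) + 3×L_2(8.8) + (-9)×L_3(8.8) + 24×L_4(8.8)
P(8.8) = -2.414630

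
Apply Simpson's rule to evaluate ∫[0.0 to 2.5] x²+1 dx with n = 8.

f(x) = x²+1
a = 0.0, b = 2.5, n = 8
h = (b - a)/n = 0.312500

Simpson's rule: (h/3)[f(x₀) + 4f(x₁) + 2f(x₂) + ... + f(xₙ)]

x_0 = 0.0000, f(x_0) = 1.000000, coefficient = 1
x_1 = 0.3125, f(x_1) = 1.097656, coefficient = 4
x_2 = 0.6250, f(x_2) = 1.390625, coefficient = 2
x_3 = 0.9375, f(x_3) = 1.878906, coefficient = 4
x_4 = 1.2500, f(x_4) = 2.562500, coefficient = 2
x_5 = 1.5625, f(x_5) = 3.441406, coefficient = 4
x_6 = 1.8750, f(x_6) = 4.515625, coefficient = 2
x_7 = 2.1875, f(x_7) = 5.785156, coefficient = 4
x_8 = 2.5000, f(x_8) = 7.250000, coefficient = 1

I ≈ (0.312500/3) × 74.000000 = 7.708333
Exact value: 7.708333
Error: 0.000000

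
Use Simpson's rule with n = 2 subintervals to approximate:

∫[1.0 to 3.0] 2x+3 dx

f(x) = 2x+3
a = 1.0, b = 3.0, n = 2
h = (b - a)/n = 1.000000

Simpson's rule: (h/3)[f(x₀) + 4f(x₁) + 2f(x₂) + ... + f(xₙ)]

x_0 = 1.0000, f(x_0) = 5.000000, coefficient = 1
x_1 = 2.0000, f(x_1) = 7.000000, coefficient = 4
x_2 = 3.0000, f(x_2) = 9.000000, coefficient = 1

I ≈ (1.000000/3) × 42.000000 = 14.000000
Exact value: 14.000000
Error: 0.000000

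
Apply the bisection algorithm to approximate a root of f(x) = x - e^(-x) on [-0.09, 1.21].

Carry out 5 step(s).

f(x) = x - e^(-x)
Initial interval: [-0.09, 1.21]

Iteration 1:
  c_1 = (-0.090000 + 1.210000)/2 = 0.560000
  f(c_1) = f(0.560000) = -0.011209
  f(a) × f(c) ≥ 0, new interval: [0.560000, 1.210000]
Iteration 2:
  c_2 = (0.560000 + 1.210000)/2 = 0.885000
  f(c_2) = f(0.885000) = 0.472286
  f(a) × f(c) < 0, new interval: [0.560000, 0.885000]
Iteration 3:
  c_3 = (0.560000 + 0.885000)/2 = 0.722500
  f(c_3) = f(0.722500) = 0.236963
  f(a) × f(c) < 0, new interval: [0.560000, 0.722500]
Iteration 4:
  c_4 = (0.560000 + 0.722500)/2 = 0.641250
  f(c_4) = f(0.641250) = 0.114616
  f(a) × f(c) < 0, new interval: [0.560000, 0.641250]
Iteration 5:
  c_5 = (0.560000 + 0.641250)/2 = 0.600625
  f(c_5) = f(0.600625) = 0.052156
  f(a) × f(c) < 0, new interval: [0.560000, 0.600625]

After 5 iteration(s), the approximation is c_5 = 0.600625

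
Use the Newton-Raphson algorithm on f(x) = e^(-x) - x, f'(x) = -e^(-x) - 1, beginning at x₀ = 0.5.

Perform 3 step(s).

f(x) = e^(-x) - x
f'(x) = -e^(-x) - 1
x₀ = 0.5

Newton-Raphson formula: x_{n+1} = x_n - f(x_n)/f'(x_n)

Iteration 1:
  f(0.500000) = 0.106531
  f'(0.500000) = -1.606531
  x_1 = 0.500000 - 0.106531/(-1.606531) = 0.566311
Iteration 2:
  f(0.566311) = 0.001305
  f'(0.566311) = -1.567616
  x_2 = 0.566311 - 0.001305/(-1.567616) = 0.567143
Iteration 3:
  f(0.567143) = 0.000000
  f'(0.567143) = -1.567143
  x_3 = 0.567143 - 0.000000/(-1.567143) = 0.567143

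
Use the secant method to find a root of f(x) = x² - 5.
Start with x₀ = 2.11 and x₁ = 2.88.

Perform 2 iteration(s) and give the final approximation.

f(x) = x² - 5
x₀ = 2.11, x₁ = 2.88

Secant formula: x_{n+1} = x_n - f(x_n)(x_n - x_{n-1})/(f(x_n) - f(x_{n-1}))

Iteration 1:
  f(2.110000) = -0.547900
  f(2.880000) = 3.294400
  x_2 = 2.880000 - 3.294400×(2.880000 - 2.110000)/(3.294400 - (-0.547900))
       = 2.219800
Iteration 2:
  f(2.880000) = 3.294400
  f(2.219800) = -0.072490
  x_3 = 2.219800 - (-0.072490)×(2.219800 - 2.880000)/(-0.072490 - 3.294400)
       = 2.234014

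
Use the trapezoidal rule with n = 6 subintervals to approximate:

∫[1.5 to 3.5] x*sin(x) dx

f(x) = x*sin(x)
a = 1.5, b = 3.5, n = 6
h = (b - a)/n = 0.333333

Trapezoidal rule: (h/2)[f(x₀) + 2f(x₁) + 2f(x₂) + ... + f(xₙ)]

x_0 = 1.5000, f(x_0) = 1.496242, coefficient = 1
x_1 = 1.8333, f(x_1) = 1.770514, coefficient = 2
x_2 = 2.1667, f(x_2) = 1.793264, coefficient = 2
x_3 = 2.5000, f(x_3) = 1.496180, coefficient = 2
x_4 = 2.8333, f(x_4) = 0.859635, coefficient = 2
x_5 = 3.1667, f(x_5) = -0.079393, coefficient = 2
x_6 = 3.5000, f(x_6) = -1.227741, coefficient = 1

I ≈ (0.333333/2) × 11.948901 = 1.991484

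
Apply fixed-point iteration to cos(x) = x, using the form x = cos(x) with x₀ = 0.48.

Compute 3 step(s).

Equation: cos(x) = x
Fixed-point form: x = cos(x)
x₀ = 0.48

x_1 = g(0.480000) = 0.886995
x_2 = g(0.886995) = 0.631744
x_3 = g(0.631744) = 0.806999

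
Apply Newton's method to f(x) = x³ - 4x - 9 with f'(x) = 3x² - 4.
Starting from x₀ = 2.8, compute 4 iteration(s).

f(x) = x³ - 4x - 9
f'(x) = 3x² - 4
x₀ = 2.8

Newton-Raphson formula: x_{n+1} = x_n - f(x_n)/f'(x_n)

Iteration 1:
  f(2.800000) = 1.752000
  f'(2.800000) = 19.520000
  x_1 = 2.800000 - 1.752000/19.520000 = 2.710246
Iteration 2:
  f(2.710246) = 0.066946
  f'(2.710246) = 18.036299
  x_2 = 2.710246 - 0.066946/18.036299 = 2.706534
Iteration 3:
  f(2.706534) = 0.000112
  f'(2.706534) = 17.975982
  x_3 = 2.706534 - 0.000112/17.975982 = 2.706528
Iteration 4:
  f(2.706528) = 0.000000
  f'(2.706528) = 17.975881
  x_4 = 2.706528 - 0.000000/17.975881 = 2.706528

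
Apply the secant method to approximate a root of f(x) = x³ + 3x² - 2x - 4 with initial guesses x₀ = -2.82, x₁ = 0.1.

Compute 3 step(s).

f(x) = x³ + 3x² - 2x - 4
x₀ = -2.82, x₁ = 0.1

Secant formula: x_{n+1} = x_n - f(x_n)(x_n - x_{n-1})/(f(x_n) - f(x_{n-1}))

Iteration 1:
  f(-2.820000) = 3.071432
  f(0.100000) = -4.169000
  x_2 = 0.100000 - (-4.169000)×(0.100000 - (-2.820000))/(-4.169000 - 3.071432)
       = -1.581320
Iteration 2:
  f(0.100000) = -4.169000
  f(-1.581320) = 2.710151
  x_3 = -1.581320 - 2.710151×(-1.581320 - 0.100000)/(2.710151 - (-4.169000))
       = -0.918937
Iteration 3:
  f(-1.581320) = 2.710151
  f(-0.918937) = -0.404783
  x_4 = -0.918937 - (-0.404783)×(-0.918937 - (-1.581320))/(-0.404783 - 2.710151)
       = -1.005013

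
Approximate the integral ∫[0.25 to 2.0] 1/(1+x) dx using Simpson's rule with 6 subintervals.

f(x) = 1/(1+x)
a = 0.25, b = 2.0, n = 6
h = (b - a)/n = 0.291667

Simpson's rule: (h/3)[f(x₀) + 4f(x₁) + 2f(x₂) + ... + f(xₙ)]

x_0 = 0.2500, f(x_0) = 0.800000, coefficient = 1
x_1 = 0.5417, f(x_1) = 0.648649, coefficient = 4
x_2 = 0.8333, f(x_2) = 0.545455, coefficient = 2
x_3 = 1.1250, f(x_3) = 0.470588, coefficient = 4
x_4 = 1.4167, f(x_4) = 0.413793, coefficient = 2
x_5 = 1.7083, f(x_5) = 0.369231, coefficient = 4
x_6 = 2.0000, f(x_6) = 0.333333, coefficient = 1

I ≈ (0.291667/3) × 9.005699 = 0.875554
Exact value: 0.875469
Error: 0.000085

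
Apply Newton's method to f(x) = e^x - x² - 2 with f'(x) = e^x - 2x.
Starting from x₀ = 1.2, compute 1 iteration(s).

f(x) = e^x - x² - 2
f'(x) = e^x - 2x
x₀ = 1.2

Newton-Raphson formula: x_{n+1} = x_n - f(x_n)/f'(x_n)

Iteration 1:
  f(1.200000) = -0.119883
  f'(1.200000) = 0.920117
  x_1 = 1.200000 - (-0.119883)/0.920117 = 1.330291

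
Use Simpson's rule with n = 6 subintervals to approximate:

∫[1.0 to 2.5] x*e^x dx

f(x) = x*e^x
a = 1.0, b = 2.5, n = 6
h = (b - a)/n = 0.250000

Simpson's rule: (h/3)[f(x₀) + 4f(x₁) + 2f(x₂) + ... + f(xₙ)]

x_0 = 1.0000, f(x_0) = 2.718282, coefficient = 1
x_1 = 1.2500, f(x_1) = 4.362929, coefficient = 4
x_2 = 1.5000, f(x_2) = 6.722534, coefficient = 2
x_3 = 1.7500, f(x_3) = 10.070555, coefficient = 4
x_4 = 2.0000, f(x_4) = 14.778112, coefficient = 2
x_5 = 2.2500, f(x_5) = 21.347406, coefficient = 4
x_6 = 2.5000, f(x_6) = 30.456235, coefficient = 1

I ≈ (0.250000/3) × 219.299364 = 18.274947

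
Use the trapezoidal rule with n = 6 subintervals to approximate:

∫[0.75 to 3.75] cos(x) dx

f(x) = cos(x)
a = 0.75, b = 3.75, n = 6
h = (b - a)/n = 0.500000

Trapezoidal rule: (h/2)[f(x₀) + 2f(x₁) + 2f(x₂) + ... + f(xₙ)]

x_0 = 0.7500, f(x_0) = 0.731689, coefficient = 1
x_1 = 1.2500, f(x_1) = 0.315322, coefficient = 2
x_2 = 1.7500, f(x_2) = -0.178246, coefficient = 2
x_3 = 2.2500, f(x_3) = -0.628174, coefficient = 2
x_4 = 2.7500, f(x_4) = -0.924302, coefficient = 2
x_5 = 3.2500, f(x_5) = -0.994130, coefficient = 2
x_6 = 3.7500, f(x_6) = -0.820559, coefficient = 1

I ≈ (0.500000/2) × -4.907929 = -1.226982
Exact value: -1.253200
Error: 0.026218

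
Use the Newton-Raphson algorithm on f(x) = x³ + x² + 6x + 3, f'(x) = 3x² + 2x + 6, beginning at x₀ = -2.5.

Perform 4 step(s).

f(x) = x³ + x² + 6x + 3
f'(x) = 3x² + 2x + 6
x₀ = -2.5

Newton-Raphson formula: x_{n+1} = x_n - f(x_n)/f'(x_n)

Iteration 1:
  f(-2.500000) = -21.375000
  f'(-2.500000) = 19.750000
  x_1 = -2.500000 - (-21.375000)/19.750000 = -1.417722
Iteration 2:
  f(-1.417722) = -6.345922
  f'(-1.417722) = 9.194360
  x_2 = -1.417722 - (-6.345922)/9.194360 = -0.727524
Iteration 3:
  f(-0.727524) = -1.220926
  f'(-0.727524) = 6.132826
  x_3 = -0.727524 - (-1.220926)/6.132826 = -0.528444
Iteration 4:
  f(-0.528444) = -0.038979
  f'(-0.528444) = 5.780871
  x_4 = -0.528444 - (-0.038979)/5.780871 = -0.521701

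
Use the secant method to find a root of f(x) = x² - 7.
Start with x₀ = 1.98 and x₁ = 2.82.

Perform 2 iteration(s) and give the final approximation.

f(x) = x² - 7
x₀ = 1.98, x₁ = 2.82

Secant formula: x_{n+1} = x_n - f(x_n)(x_n - x_{n-1})/(f(x_n) - f(x_{n-1}))

Iteration 1:
  f(1.980000) = -3.079600
  f(2.820000) = 0.952400
  x_2 = 2.820000 - 0.952400×(2.820000 - 1.980000)/(0.952400 - (-3.079600))
       = 2.621583
Iteration 2:
  f(2.820000) = 0.952400
  f(2.621583) = -0.127301
  x_3 = 2.621583 - (-0.127301)×(2.621583 - 2.820000)/(-0.127301 - 0.952400)
       = 2.644977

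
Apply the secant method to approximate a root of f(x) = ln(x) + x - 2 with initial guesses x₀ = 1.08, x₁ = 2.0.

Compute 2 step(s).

f(x) = ln(x) + x - 2
x₀ = 1.08, x₁ = 2.0

Secant formula: x_{n+1} = x_n - f(x_n)(x_n - x_{n-1})/(f(x_n) - f(x_{n-1}))

Iteration 1:
  f(1.080000) = -0.843039
  f(2.000000) = 0.693147
  x_2 = 2.000000 - 0.693147×(2.000000 - 1.080000)/(0.693147 - (-0.843039))
       = 1.584884
Iteration 2:
  f(2.000000) = 0.693147
  f(1.584884) = 0.045395
  x_3 = 1.584884 - 0.045395×(1.584884 - 2.000000)/(0.045395 - 0.693147)
       = 1.555792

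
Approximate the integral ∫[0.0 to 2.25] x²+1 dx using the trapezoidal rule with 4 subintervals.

f(x) = x²+1
a = 0.0, b = 2.25, n = 4
h = (b - a)/n = 0.562500

Trapezoidal rule: (h/2)[f(x₀) + 2f(x₁) + 2f(x₂) + ... + f(xₙ)]

x_0 = 0.0000, f(x_0) = 1.000000, coefficient = 1
x_1 = 0.5625, f(x_1) = 1.316406, coefficient = 2
x_2 = 1.1250, f(x_2) = 2.265625, coefficient = 2
x_3 = 1.6875, f(x_3) = 3.847656, coefficient = 2
x_4 = 2.2500, f(x_4) = 6.062500, coefficient = 1

I ≈ (0.562500/2) × 21.921875 = 6.165527
Exact value: 6.046875
Error: 0.118652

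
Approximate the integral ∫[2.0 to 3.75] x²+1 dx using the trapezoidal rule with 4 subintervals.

f(x) = x²+1
a = 2.0, b = 3.75, n = 4
h = (b - a)/n = 0.437500

Trapezoidal rule: (h/2)[f(x₀) + 2f(x₁) + 2f(x₂) + ... + f(xₙ)]

x_0 = 2.0000, f(x_0) = 5.000000, coefficient = 1
x_1 = 2.4375, f(x_1) = 6.941406, coefficient = 2
x_2 = 2.8750, f(x_2) = 9.265625, coefficient = 2
x_3 = 3.3125, f(x_3) = 11.972656, coefficient = 2
x_4 = 3.7500, f(x_4) = 15.062500, coefficient = 1

I ≈ (0.437500/2) × 76.421875 = 16.717285
Exact value: 16.661458
Error: 0.055827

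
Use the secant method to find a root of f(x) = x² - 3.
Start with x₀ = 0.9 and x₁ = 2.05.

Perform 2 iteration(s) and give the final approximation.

f(x) = x² - 3
x₀ = 0.9, x₁ = 2.05

Secant formula: x_{n+1} = x_n - f(x_n)(x_n - x_{n-1})/(f(x_n) - f(x_{n-1}))

Iteration 1:
  f(0.900000) = -2.190000
  f(2.050000) = 1.202500
  x_2 = 2.050000 - 1.202500×(2.050000 - 0.900000)/(1.202500 - (-2.190000))
       = 1.642373
Iteration 2:
  f(2.050000) = 1.202500
  f(1.642373) = -0.302611
  x_3 = 1.642373 - (-0.302611)×(1.642373 - 2.050000)/(-0.302611 - 1.202500)
       = 1.724329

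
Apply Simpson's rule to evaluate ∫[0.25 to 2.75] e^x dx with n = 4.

f(x) = e^x
a = 0.25, b = 2.75, n = 4
h = (b - a)/n = 0.625000

Simpson's rule: (h/3)[f(x₀) + 4f(x₁) + 2f(x₂) + ... + f(xₙ)]

x_0 = 0.2500, f(x_0) = 1.284025, coefficient = 1
x_1 = 0.8750, f(x_1) = 2.398875, coefficient = 4
x_2 = 1.5000, f(x_2) = 4.481689, coefficient = 2
x_3 = 2.1250, f(x_3) = 8.372897, coefficient = 4
x_4 = 2.7500, f(x_4) = 15.642632, coefficient = 1

I ≈ (0.625000/3) × 68.977127 = 14.370235
Exact value: 14.358606
Error: 0.011628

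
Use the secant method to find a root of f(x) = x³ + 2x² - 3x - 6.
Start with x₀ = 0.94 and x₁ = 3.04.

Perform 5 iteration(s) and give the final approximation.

f(x) = x³ + 2x² - 3x - 6
x₀ = 0.94, x₁ = 3.04

Secant formula: x_{n+1} = x_n - f(x_n)(x_n - x_{n-1})/(f(x_n) - f(x_{n-1}))

Iteration 1:
  f(0.940000) = -6.222216
  f(3.040000) = 31.457664
  x_2 = 3.040000 - 31.457664×(3.040000 - 0.940000)/(31.457664 - (-6.222216))
       = 1.286781
Iteration 2:
  f(3.040000) = 31.457664
  f(1.286781) = -4.418076
  x_3 = 1.286781 - (-4.418076)×(1.286781 - 3.040000)/(-4.418076 - 31.457664)
       = 1.502689
Iteration 3:
  f(1.286781) = -4.418076
  f(1.502689) = -2.598739
  x_4 = 1.502689 - (-2.598739)×(1.502689 - 1.286781)/(-2.598739 - (-4.418076))
       = 1.811091
Iteration 4:
  f(1.502689) = -2.598739
  f(1.811091) = 1.067303
  x_5 = 1.811091 - 1.067303×(1.811091 - 1.502689)/(1.067303 - (-2.598739))
       = 1.721305
Iteration 5:
  f(1.811091) = 1.067303
  f(1.721305) = -0.138090
  x_6 = 1.721305 - (-0.138090)×(1.721305 - 1.811091)/(-0.138090 - 1.067303)
       = 1.731591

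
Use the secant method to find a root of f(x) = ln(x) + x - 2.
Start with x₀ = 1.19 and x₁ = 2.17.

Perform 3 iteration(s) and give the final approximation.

f(x) = ln(x) + x - 2
x₀ = 1.19, x₁ = 2.17

Secant formula: x_{n+1} = x_n - f(x_n)(x_n - x_{n-1})/(f(x_n) - f(x_{n-1}))

Iteration 1:
  f(1.190000) = -0.636047
  f(2.170000) = 0.944727
  x_2 = 2.170000 - 0.944727×(2.170000 - 1.190000)/(0.944727 - (-0.636047))
       = 1.584317
Iteration 2:
  f(2.170000) = 0.944727
  f(1.584317) = 0.044470
  x_3 = 1.584317 - 0.044470×(1.584317 - 2.170000)/(0.044470 - 0.944727)
       = 1.555386
Iteration 3:
  f(1.584317) = 0.044470
  f(1.555386) = -0.002891
  x_4 = 1.555386 - (-0.002891)×(1.555386 - 1.584317)/(-0.002891 - 0.044470)
       = 1.557152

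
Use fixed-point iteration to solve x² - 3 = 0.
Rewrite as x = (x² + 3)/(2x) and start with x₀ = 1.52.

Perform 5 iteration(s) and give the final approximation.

Equation: x² - 3 = 0
Fixed-point form: x = (x² + 3)/(2x)
x₀ = 1.52

x_1 = g(1.520000) = 1.746842
x_2 = g(1.746842) = 1.732113
x_3 = g(1.732113) = 1.732051
x_4 = g(1.732051) = 1.732051
x_5 = g(1.732051) = 1.732051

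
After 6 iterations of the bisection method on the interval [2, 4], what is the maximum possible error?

Bisection error bound: |error| ≤ (b-a)/2^n
|error| ≤ (4 - 2)/2^6 = 2/2^6
|error| ≤ 0.0312500000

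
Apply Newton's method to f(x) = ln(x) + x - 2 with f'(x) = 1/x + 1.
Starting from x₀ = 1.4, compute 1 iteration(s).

f(x) = ln(x) + x - 2
f'(x) = 1/x + 1
x₀ = 1.4

Newton-Raphson formula: x_{n+1} = x_n - f(x_n)/f'(x_n)

Iteration 1:
  f(1.400000) = -0.263528
  f'(1.400000) = 1.714286
  x_1 = 1.400000 - (-0.263528)/1.714286 = 1.553725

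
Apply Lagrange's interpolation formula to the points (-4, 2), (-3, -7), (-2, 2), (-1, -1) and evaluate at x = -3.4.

Lagrange interpolation formula:
P(x) = Σ yᵢ × Lᵢ(x)
where Lᵢ(x) = Π_{j≠i} (x - xⱼ)/(xᵢ - xⱼ)

L_0(-3.4) = (-3.4 - (-3))/(-4 - (-3)) × (-3.4 - (-2))/(-4 - (-2)) × (-3.4 - (-1))/(-4 - (-1)) = 0.224000
L_1(-3.4) = (-3.4 - (-4))/(-3 - (-4)) × (-3.4 - (-2))/(-3 - (-2)) × (-3.4 - (-1))/(-3 - (-1)) = 1.008000
L_2(-3.4) = (-3.4 - (-4))/(-2 - (-4)) × (-3.4 - (-3))/(-2 - (-3)) × (-3.4 - (-1))/(-2 - (-1)) = -0.288000
L_3(-3.4) = (-3.4 - (-4))/(-1 - (-4)) × (-3.4 - (-3))/(-1 - (-3)) × (-3.4 - (-2))/(-1 - (-2)) = 0.056000

P(-3.4) = 2×L_0(-3.4) + (-7)×L_1(-3.4) + 2×L_2(-3.4) + (-1)×L_3(-3.4)
P(-3.4) = -7.240000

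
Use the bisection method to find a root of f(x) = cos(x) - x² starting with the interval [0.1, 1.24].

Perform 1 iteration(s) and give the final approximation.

f(x) = cos(x) - x²
Initial interval: [0.1, 1.24]

Iteration 1:
  c_1 = (0.100000 + 1.240000)/2 = 0.670000
  f(c_1) = f(0.670000) = 0.334922
  f(a) × f(c) ≥ 0, new interval: [0.670000, 1.240000]

After 1 iteration(s), the approximation is c_1 = 0.670000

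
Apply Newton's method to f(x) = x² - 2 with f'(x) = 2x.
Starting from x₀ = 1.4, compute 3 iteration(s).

f(x) = x² - 2
f'(x) = 2x
x₀ = 1.4

Newton-Raphson formula: x_{n+1} = x_n - f(x_n)/f'(x_n)

Iteration 1:
  f(1.400000) = -0.040000
  f'(1.400000) = 2.800000
  x_1 = 1.400000 - (-0.040000)/2.800000 = 1.414286
Iteration 2:
  f(1.414286) = 0.000204
  f'(1.414286) = 2.828571
  x_2 = 1.414286 - 0.000204/2.828571 = 1.414214
Iteration 3:
  f(1.414214) = 0.000000
  f'(1.414214) = 2.828427
  x_3 = 1.414214 - 0.000000/2.828427 = 1.414214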